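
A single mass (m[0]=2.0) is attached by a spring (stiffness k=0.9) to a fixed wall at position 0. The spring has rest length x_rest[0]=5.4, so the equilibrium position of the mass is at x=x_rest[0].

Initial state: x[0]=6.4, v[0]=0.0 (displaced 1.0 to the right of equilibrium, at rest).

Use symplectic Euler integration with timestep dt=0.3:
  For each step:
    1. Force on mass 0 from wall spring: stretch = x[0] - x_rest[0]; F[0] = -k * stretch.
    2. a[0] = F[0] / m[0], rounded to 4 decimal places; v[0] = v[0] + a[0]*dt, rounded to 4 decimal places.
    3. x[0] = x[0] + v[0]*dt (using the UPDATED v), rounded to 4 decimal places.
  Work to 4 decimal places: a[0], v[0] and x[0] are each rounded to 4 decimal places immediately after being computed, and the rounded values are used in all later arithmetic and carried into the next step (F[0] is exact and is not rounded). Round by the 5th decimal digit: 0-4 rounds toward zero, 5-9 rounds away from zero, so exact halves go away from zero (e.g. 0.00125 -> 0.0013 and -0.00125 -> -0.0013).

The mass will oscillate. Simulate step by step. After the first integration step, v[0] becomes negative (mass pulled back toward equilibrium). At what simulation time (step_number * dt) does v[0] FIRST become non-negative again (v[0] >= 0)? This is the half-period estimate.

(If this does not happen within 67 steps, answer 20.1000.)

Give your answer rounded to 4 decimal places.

Answer: 4.8000

Derivation:
Step 0: x=[6.4000] v=[0.0000]
Step 1: x=[6.3595] v=[-0.1350]
Step 2: x=[6.2802] v=[-0.2645]
Step 3: x=[6.1652] v=[-0.3833]
Step 4: x=[6.0192] v=[-0.4866]
Step 5: x=[5.8481] v=[-0.5702]
Step 6: x=[5.6589] v=[-0.6307]
Step 7: x=[5.4592] v=[-0.6657]
Step 8: x=[5.2571] v=[-0.6737]
Step 9: x=[5.0608] v=[-0.6544]
Step 10: x=[4.8782] v=[-0.6086]
Step 11: x=[4.7167] v=[-0.5382]
Step 12: x=[4.5829] v=[-0.4460]
Step 13: x=[4.4822] v=[-0.3357]
Step 14: x=[4.4187] v=[-0.2118]
Step 15: x=[4.3949] v=[-0.0793]
Step 16: x=[4.4118] v=[0.0564]
First v>=0 after going negative at step 16, time=4.8000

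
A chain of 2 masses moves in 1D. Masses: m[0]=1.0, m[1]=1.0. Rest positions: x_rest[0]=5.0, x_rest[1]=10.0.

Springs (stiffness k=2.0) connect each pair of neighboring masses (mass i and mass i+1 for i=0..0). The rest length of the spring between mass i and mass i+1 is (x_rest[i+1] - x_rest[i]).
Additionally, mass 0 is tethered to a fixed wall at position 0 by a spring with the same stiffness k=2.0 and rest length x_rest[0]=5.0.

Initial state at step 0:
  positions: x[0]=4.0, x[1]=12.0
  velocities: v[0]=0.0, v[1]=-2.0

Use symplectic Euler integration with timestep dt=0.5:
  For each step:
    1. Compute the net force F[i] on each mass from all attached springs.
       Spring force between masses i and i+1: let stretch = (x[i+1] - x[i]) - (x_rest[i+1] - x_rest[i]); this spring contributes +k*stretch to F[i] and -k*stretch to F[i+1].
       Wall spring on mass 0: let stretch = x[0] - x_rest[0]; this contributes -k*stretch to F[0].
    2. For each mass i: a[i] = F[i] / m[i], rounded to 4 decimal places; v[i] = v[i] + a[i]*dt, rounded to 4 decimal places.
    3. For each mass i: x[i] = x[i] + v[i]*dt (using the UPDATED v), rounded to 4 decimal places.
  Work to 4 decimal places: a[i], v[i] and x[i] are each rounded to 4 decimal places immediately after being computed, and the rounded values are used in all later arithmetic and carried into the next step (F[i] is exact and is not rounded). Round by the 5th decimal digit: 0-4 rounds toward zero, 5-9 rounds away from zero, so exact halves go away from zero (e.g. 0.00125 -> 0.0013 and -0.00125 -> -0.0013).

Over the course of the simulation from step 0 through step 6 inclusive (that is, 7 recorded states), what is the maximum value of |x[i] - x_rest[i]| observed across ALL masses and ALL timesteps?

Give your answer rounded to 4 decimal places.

Answer: 3.2187

Derivation:
Step 0: x=[4.0000 12.0000] v=[0.0000 -2.0000]
Step 1: x=[6.0000 9.5000] v=[4.0000 -5.0000]
Step 2: x=[6.7500 7.7500] v=[1.5000 -3.5000]
Step 3: x=[4.6250 8.0000] v=[-4.2500 0.5000]
Step 4: x=[1.8750 9.0625] v=[-5.5000 2.1250]
Step 5: x=[1.7813 9.0313] v=[-0.1875 -0.0625]
Step 6: x=[4.4219 7.8751] v=[5.2812 -2.3125]
Max displacement = 3.2187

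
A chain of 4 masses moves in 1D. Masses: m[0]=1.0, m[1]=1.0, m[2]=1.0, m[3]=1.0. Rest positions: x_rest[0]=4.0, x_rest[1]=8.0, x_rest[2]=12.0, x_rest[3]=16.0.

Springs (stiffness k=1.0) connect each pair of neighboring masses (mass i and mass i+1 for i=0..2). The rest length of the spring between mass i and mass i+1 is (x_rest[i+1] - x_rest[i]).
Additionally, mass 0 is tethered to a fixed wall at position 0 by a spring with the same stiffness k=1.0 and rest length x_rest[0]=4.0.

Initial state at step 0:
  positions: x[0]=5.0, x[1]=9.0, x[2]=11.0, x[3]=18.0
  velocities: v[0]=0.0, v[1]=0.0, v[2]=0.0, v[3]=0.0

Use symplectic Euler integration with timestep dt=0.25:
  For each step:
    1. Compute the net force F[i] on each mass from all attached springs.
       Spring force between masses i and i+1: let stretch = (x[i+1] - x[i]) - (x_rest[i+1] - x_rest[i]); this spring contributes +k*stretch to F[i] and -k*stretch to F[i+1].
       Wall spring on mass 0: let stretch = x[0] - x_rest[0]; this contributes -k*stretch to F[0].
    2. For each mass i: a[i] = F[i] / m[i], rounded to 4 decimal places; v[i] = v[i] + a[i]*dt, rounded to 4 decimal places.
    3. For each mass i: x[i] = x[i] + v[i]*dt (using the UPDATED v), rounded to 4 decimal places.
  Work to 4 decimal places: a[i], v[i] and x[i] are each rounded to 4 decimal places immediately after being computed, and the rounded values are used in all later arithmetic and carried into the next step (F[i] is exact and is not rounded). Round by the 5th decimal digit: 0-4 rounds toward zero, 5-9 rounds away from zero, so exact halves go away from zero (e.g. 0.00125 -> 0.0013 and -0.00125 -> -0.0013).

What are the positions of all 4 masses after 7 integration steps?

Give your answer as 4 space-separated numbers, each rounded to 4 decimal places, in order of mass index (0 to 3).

Answer: 3.5545 8.1147 14.3869 15.6691

Derivation:
Step 0: x=[5.0000 9.0000 11.0000 18.0000] v=[0.0000 0.0000 0.0000 0.0000]
Step 1: x=[4.9375 8.8750 11.3125 17.8125] v=[-0.2500 -0.5000 1.2500 -0.7500]
Step 2: x=[4.8125 8.6563 11.8789 17.4688] v=[-0.5000 -0.8750 2.2656 -1.3750]
Step 3: x=[4.6270 8.3987 12.5933 17.0257] v=[-0.7422 -1.0303 2.8574 -1.7725]
Step 4: x=[4.3880 8.1676 13.3225 16.5556] v=[-0.9560 -0.9246 2.9169 -1.8806]
Step 5: x=[4.1110 8.0224 13.9316 16.1334] v=[-1.1081 -0.5808 2.4365 -1.6889]
Step 6: x=[3.8215 8.0021 14.3090 15.8236] v=[-1.1580 -0.0814 1.5097 -1.2394]
Step 7: x=[3.5545 8.1147 14.3869 15.6691] v=[-1.0682 0.4502 0.3116 -0.6181]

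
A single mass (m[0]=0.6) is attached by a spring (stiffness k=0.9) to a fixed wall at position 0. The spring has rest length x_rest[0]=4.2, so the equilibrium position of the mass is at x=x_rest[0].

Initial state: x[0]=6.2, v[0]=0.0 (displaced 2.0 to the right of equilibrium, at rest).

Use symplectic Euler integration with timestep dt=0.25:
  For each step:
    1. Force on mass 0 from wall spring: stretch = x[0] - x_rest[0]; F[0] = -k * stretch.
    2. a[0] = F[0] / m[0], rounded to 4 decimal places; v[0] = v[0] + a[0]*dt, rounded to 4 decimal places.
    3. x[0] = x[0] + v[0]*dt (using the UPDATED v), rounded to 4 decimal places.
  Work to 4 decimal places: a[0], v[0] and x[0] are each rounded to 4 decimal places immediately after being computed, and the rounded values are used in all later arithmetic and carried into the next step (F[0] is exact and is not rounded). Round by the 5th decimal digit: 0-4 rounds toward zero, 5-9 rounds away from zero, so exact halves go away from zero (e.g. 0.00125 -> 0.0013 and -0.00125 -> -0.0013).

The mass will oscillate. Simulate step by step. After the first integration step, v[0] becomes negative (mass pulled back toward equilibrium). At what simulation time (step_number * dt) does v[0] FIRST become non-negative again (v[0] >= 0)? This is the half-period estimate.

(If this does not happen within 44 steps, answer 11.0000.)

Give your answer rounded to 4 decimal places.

Step 0: x=[6.2000] v=[0.0000]
Step 1: x=[6.0125] v=[-0.7500]
Step 2: x=[5.6551] v=[-1.4297]
Step 3: x=[5.1613] v=[-1.9754]
Step 4: x=[4.5773] v=[-2.3359]
Step 5: x=[3.9580] v=[-2.4774]
Step 6: x=[3.3613] v=[-2.3867]
Step 7: x=[2.8433] v=[-2.0722]
Step 8: x=[2.4525] v=[-1.5634]
Step 9: x=[2.2255] v=[-0.9081]
Step 10: x=[2.1836] v=[-0.1677]
Step 11: x=[2.3307] v=[0.5885]
First v>=0 after going negative at step 11, time=2.7500

Answer: 2.7500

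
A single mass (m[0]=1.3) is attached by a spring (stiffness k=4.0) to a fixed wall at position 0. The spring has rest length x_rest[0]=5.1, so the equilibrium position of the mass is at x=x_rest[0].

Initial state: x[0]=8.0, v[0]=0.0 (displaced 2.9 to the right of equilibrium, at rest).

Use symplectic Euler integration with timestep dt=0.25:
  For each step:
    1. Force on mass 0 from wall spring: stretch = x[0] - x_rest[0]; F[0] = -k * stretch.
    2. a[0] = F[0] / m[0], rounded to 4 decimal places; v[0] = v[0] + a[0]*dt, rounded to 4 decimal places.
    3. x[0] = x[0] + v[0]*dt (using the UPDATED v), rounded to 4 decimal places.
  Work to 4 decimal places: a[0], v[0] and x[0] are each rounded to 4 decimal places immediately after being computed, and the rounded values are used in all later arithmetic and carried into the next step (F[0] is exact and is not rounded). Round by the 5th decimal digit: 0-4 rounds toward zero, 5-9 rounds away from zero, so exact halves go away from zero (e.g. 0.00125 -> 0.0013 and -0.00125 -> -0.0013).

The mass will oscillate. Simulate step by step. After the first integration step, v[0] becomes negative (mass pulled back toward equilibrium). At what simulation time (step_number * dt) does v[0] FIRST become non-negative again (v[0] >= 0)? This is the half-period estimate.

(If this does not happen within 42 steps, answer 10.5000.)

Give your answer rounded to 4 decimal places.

Answer: 2.0000

Derivation:
Step 0: x=[8.0000] v=[0.0000]
Step 1: x=[7.4423] v=[-2.2308]
Step 2: x=[6.4342] v=[-4.0326]
Step 3: x=[5.1695] v=[-5.0589]
Step 4: x=[3.8914] v=[-5.1124]
Step 5: x=[2.8457] v=[-4.1827]
Step 6: x=[2.2336] v=[-2.4486]
Step 7: x=[2.1727] v=[-0.2437]
Step 8: x=[2.6747] v=[2.0081]
First v>=0 after going negative at step 8, time=2.0000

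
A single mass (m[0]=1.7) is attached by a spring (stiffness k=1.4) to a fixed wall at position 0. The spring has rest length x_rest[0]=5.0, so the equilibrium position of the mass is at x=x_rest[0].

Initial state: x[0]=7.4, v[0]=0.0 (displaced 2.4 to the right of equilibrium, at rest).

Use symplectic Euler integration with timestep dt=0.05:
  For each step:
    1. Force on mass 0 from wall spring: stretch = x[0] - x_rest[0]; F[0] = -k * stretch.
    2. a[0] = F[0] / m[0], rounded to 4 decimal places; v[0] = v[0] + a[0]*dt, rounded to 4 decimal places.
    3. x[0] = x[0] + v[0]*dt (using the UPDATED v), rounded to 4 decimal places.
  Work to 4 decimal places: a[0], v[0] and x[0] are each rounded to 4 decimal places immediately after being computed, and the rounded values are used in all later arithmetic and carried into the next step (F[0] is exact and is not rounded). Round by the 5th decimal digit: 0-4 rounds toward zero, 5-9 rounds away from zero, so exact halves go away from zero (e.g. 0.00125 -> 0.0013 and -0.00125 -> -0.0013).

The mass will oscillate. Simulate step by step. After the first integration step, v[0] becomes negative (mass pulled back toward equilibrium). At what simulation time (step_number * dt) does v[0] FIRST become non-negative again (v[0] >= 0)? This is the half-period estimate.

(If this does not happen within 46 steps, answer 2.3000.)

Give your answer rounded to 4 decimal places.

Step 0: x=[7.4000] v=[0.0000]
Step 1: x=[7.3951] v=[-0.0988]
Step 2: x=[7.3852] v=[-0.1974]
Step 3: x=[7.3704] v=[-0.2956]
Step 4: x=[7.3507] v=[-0.3932]
Step 5: x=[7.3262] v=[-0.4900]
Step 6: x=[7.2969] v=[-0.5858]
Step 7: x=[7.2629] v=[-0.6804]
Step 8: x=[7.2242] v=[-0.7736]
Step 9: x=[7.1809] v=[-0.8652]
Step 10: x=[7.1332] v=[-0.9550]
Step 11: x=[7.0811] v=[-1.0428]
Step 12: x=[7.0247] v=[-1.1285]
Step 13: x=[6.9641] v=[-1.2119]
Step 14: x=[6.8995] v=[-1.2928]
Step 15: x=[6.8310] v=[-1.3710]
Step 16: x=[6.7587] v=[-1.4464]
Step 17: x=[6.6828] v=[-1.5188]
Step 18: x=[6.6034] v=[-1.5881]
Step 19: x=[6.5207] v=[-1.6541]
Step 20: x=[6.4349] v=[-1.7167]
Step 21: x=[6.3461] v=[-1.7758]
Step 22: x=[6.2545] v=[-1.8312]
Step 23: x=[6.1604] v=[-1.8829]
Step 24: x=[6.0639] v=[-1.9307]
Step 25: x=[5.9652] v=[-1.9745]
Step 26: x=[5.8645] v=[-2.0142]
Step 27: x=[5.7620] v=[-2.0498]
Step 28: x=[5.6579] v=[-2.0812]
Step 29: x=[5.5525] v=[-2.1083]
Step 30: x=[5.4459] v=[-2.1311]
Step 31: x=[5.3384] v=[-2.1495]
Step 32: x=[5.2302] v=[-2.1634]
Step 33: x=[5.1216] v=[-2.1729]
Step 34: x=[5.0127] v=[-2.1779]
Step 35: x=[4.9038] v=[-2.1784]
Step 36: x=[4.7951] v=[-2.1744]
Step 37: x=[4.6868] v=[-2.1660]
Step 38: x=[4.5791] v=[-2.1531]
Step 39: x=[4.4723] v=[-2.1358]
Step 40: x=[4.3666] v=[-2.1141]
Step 41: x=[4.2622] v=[-2.0880]
Step 42: x=[4.1593] v=[-2.0576]
Step 43: x=[4.0582] v=[-2.0230]
Step 44: x=[3.9590] v=[-1.9842]
Step 45: x=[3.8619] v=[-1.9413]
Step 46: x=[3.7672] v=[-1.8944]
v[0] did not become non-negative within 46 steps; using fallback time=2.3000

Answer: 2.3000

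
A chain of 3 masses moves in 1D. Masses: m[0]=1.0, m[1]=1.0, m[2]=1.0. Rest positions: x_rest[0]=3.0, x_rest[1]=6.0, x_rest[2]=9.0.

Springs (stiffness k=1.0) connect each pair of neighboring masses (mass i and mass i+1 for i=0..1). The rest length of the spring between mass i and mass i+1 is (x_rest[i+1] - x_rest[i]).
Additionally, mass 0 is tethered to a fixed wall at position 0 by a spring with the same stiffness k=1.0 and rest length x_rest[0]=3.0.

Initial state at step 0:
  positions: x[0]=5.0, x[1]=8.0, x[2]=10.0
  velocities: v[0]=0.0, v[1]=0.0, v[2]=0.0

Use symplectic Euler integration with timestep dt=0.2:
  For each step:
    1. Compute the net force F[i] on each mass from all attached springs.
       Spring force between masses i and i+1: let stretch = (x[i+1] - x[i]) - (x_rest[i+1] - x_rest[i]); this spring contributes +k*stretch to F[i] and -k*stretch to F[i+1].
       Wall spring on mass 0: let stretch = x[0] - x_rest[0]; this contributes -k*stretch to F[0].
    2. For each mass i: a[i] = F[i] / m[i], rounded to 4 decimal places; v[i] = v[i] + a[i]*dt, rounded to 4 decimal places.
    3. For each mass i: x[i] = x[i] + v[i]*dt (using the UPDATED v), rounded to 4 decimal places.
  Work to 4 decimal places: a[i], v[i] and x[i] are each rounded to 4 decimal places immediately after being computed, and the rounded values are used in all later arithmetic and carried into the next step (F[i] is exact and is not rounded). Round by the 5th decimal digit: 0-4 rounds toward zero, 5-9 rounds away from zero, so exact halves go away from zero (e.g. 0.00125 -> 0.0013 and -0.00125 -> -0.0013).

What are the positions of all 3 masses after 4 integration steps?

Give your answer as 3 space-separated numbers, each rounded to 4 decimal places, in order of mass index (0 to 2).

Answer: 4.2698 7.6235 10.3533

Derivation:
Step 0: x=[5.0000 8.0000 10.0000] v=[0.0000 0.0000 0.0000]
Step 1: x=[4.9200 7.9600 10.0400] v=[-0.4000 -0.2000 0.2000]
Step 2: x=[4.7648 7.8816 10.1168] v=[-0.7760 -0.3920 0.3840]
Step 3: x=[4.5437 7.7679 10.2242] v=[-1.1056 -0.5683 0.5370]
Step 4: x=[4.2698 7.6235 10.3533] v=[-1.3695 -0.7219 0.6457]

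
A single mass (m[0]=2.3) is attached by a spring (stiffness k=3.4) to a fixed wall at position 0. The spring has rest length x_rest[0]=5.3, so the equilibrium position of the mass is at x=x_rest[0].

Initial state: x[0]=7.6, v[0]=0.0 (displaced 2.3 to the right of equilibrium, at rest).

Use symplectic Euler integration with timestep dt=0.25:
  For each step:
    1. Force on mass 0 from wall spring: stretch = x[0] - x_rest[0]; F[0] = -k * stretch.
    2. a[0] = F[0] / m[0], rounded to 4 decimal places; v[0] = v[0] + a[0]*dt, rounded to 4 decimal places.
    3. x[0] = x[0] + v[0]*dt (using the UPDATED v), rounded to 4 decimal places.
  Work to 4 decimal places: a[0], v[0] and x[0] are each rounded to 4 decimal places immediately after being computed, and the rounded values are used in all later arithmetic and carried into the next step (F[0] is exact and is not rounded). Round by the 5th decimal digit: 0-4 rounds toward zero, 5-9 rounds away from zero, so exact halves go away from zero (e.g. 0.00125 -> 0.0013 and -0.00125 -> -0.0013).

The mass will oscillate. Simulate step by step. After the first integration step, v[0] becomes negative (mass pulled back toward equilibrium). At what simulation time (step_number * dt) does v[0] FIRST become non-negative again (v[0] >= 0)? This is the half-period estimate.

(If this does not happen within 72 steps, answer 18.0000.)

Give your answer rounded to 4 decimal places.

Answer: 2.7500

Derivation:
Step 0: x=[7.6000] v=[0.0000]
Step 1: x=[7.3875] v=[-0.8500]
Step 2: x=[6.9821] v=[-1.6215]
Step 3: x=[6.4213] v=[-2.2432]
Step 4: x=[5.7569] v=[-2.6576]
Step 5: x=[5.0503] v=[-2.8265]
Step 6: x=[4.3668] v=[-2.7342]
Step 7: x=[3.7695] v=[-2.3893]
Step 8: x=[3.3136] v=[-1.8237]
Step 9: x=[3.0412] v=[-1.0896]
Step 10: x=[2.9775] v=[-0.2548]
Step 11: x=[3.1284] v=[0.6035]
First v>=0 after going negative at step 11, time=2.7500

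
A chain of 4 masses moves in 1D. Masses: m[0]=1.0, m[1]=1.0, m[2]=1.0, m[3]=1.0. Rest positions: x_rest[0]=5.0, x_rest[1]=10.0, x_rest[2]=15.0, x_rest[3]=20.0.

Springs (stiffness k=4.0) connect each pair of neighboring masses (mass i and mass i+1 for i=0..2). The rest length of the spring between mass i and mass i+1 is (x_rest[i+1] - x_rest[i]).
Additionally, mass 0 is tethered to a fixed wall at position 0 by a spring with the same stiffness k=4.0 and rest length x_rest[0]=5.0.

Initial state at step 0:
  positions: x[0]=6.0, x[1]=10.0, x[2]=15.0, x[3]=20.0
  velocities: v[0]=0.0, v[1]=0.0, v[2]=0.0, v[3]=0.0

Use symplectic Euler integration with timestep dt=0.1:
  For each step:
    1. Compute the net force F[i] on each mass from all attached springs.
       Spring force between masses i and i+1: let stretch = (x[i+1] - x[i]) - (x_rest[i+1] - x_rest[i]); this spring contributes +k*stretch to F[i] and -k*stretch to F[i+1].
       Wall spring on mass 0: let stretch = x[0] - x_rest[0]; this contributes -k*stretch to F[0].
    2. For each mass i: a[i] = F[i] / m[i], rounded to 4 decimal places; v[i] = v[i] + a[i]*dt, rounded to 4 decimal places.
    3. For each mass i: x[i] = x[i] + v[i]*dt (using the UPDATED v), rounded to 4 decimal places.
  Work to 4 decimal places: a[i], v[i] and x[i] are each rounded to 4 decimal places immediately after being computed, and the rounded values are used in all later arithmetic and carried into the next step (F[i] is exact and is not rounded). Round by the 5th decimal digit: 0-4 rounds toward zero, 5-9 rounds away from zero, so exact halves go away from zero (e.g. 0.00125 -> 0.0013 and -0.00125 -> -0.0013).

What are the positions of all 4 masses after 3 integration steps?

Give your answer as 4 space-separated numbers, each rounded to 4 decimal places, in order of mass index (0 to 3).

Step 0: x=[6.0000 10.0000 15.0000 20.0000] v=[0.0000 0.0000 0.0000 0.0000]
Step 1: x=[5.9200 10.0400 15.0000 20.0000] v=[-0.8000 0.4000 0.0000 0.0000]
Step 2: x=[5.7680 10.1136 15.0016 20.0000] v=[-1.5200 0.7360 0.0160 0.0000]
Step 3: x=[5.5591 10.2089 15.0076 20.0001] v=[-2.0890 0.9530 0.0602 0.0006]

Answer: 5.5591 10.2089 15.0076 20.0001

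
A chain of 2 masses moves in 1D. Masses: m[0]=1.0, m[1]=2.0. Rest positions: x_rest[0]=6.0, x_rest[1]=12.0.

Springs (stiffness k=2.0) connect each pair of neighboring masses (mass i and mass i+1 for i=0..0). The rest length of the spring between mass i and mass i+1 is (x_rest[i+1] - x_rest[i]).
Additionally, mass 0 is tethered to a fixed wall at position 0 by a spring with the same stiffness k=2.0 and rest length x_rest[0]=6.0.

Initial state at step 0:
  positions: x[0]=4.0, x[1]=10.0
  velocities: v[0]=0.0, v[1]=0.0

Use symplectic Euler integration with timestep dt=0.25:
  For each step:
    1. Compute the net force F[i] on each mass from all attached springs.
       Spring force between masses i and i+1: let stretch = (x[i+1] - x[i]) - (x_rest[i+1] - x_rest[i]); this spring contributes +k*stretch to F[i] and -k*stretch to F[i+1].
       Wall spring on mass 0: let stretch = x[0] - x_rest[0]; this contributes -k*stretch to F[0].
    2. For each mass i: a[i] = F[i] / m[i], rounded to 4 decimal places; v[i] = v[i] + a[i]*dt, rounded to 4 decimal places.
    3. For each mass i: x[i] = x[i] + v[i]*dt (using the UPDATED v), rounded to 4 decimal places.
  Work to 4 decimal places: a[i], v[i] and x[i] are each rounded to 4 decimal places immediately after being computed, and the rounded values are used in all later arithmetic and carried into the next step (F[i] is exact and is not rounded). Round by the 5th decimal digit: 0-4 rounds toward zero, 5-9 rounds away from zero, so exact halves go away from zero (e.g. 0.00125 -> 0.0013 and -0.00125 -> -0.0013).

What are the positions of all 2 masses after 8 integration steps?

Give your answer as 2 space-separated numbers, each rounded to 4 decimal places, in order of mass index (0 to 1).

Answer: 5.8913 11.6158

Derivation:
Step 0: x=[4.0000 10.0000] v=[0.0000 0.0000]
Step 1: x=[4.2500 10.0000] v=[1.0000 0.0000]
Step 2: x=[4.6875 10.0156] v=[1.7500 0.0625]
Step 3: x=[5.2051 10.0732] v=[2.0703 0.2305]
Step 4: x=[5.6806 10.2016] v=[1.9018 0.5135]
Step 5: x=[6.0111 10.4224] v=[1.3220 0.8833]
Step 6: x=[6.1416 10.7425] v=[0.5221 1.2805]
Step 7: x=[6.0795 11.1501] v=[-0.2483 1.6303]
Step 8: x=[5.8913 11.6158] v=[-0.7528 1.8627]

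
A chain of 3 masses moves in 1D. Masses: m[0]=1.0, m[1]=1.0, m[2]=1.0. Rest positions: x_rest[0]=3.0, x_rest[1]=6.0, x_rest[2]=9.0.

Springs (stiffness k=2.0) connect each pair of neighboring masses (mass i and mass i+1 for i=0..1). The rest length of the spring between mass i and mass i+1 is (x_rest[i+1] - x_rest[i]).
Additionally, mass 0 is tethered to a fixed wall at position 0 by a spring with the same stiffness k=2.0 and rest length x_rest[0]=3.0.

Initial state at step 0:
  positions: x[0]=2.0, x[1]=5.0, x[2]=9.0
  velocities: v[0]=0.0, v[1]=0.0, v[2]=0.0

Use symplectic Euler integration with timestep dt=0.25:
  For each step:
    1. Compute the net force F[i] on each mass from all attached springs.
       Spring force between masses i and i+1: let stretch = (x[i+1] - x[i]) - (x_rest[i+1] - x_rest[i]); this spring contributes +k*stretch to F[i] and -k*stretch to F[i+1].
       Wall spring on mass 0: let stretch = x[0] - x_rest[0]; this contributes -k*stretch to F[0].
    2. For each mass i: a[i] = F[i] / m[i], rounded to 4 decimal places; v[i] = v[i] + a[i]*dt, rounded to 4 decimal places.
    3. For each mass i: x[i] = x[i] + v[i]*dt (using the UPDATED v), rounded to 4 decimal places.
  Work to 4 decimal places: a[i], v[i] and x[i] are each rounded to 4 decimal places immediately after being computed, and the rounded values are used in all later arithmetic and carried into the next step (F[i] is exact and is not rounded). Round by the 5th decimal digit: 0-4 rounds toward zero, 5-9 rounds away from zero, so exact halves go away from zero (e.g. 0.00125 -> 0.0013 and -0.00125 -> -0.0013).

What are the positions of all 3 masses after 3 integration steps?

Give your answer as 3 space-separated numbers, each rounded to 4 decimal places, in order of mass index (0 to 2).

Answer: 2.6719 5.6036 8.3985

Derivation:
Step 0: x=[2.0000 5.0000 9.0000] v=[0.0000 0.0000 0.0000]
Step 1: x=[2.1250 5.1250 8.8750] v=[0.5000 0.5000 -0.5000]
Step 2: x=[2.3594 5.3438 8.6563] v=[0.9375 0.8750 -0.8750]
Step 3: x=[2.6719 5.6036 8.3985] v=[1.2500 1.0391 -1.0313]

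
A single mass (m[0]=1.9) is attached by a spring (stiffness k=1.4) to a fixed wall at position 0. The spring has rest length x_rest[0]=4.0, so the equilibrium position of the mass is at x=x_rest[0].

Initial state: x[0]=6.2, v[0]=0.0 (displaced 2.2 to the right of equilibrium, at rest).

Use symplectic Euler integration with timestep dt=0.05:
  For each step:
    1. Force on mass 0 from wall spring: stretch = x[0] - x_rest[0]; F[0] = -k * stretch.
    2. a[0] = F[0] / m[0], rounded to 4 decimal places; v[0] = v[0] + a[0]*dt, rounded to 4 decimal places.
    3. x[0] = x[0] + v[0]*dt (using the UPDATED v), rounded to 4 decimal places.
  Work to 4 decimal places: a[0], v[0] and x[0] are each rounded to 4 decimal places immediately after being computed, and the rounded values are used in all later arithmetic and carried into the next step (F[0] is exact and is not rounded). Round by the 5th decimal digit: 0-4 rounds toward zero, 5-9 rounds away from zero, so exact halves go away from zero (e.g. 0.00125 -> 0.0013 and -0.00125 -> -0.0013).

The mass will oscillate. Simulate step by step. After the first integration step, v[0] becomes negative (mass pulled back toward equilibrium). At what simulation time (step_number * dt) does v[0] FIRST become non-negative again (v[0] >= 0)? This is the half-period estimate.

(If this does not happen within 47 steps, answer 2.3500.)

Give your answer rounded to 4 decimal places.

Step 0: x=[6.2000] v=[0.0000]
Step 1: x=[6.1959] v=[-0.0811]
Step 2: x=[6.1878] v=[-0.1620]
Step 3: x=[6.1757] v=[-0.2426]
Step 4: x=[6.1596] v=[-0.3228]
Step 5: x=[6.1395] v=[-0.4024]
Step 6: x=[6.1154] v=[-0.4812]
Step 7: x=[6.0874] v=[-0.5591]
Step 8: x=[6.0556] v=[-0.6360]
Step 9: x=[6.0200] v=[-0.7117]
Step 10: x=[5.9807] v=[-0.7861]
Step 11: x=[5.9377] v=[-0.8591]
Step 12: x=[5.8912] v=[-0.9305]
Step 13: x=[5.8412] v=[-1.0002]
Step 14: x=[5.7878] v=[-1.0680]
Step 15: x=[5.7311] v=[-1.1339]
Step 16: x=[5.6712] v=[-1.1977]
Step 17: x=[5.6082] v=[-1.2593]
Step 18: x=[5.5423] v=[-1.3186]
Step 19: x=[5.4735] v=[-1.3754]
Step 20: x=[5.4020] v=[-1.4297]
Step 21: x=[5.3279] v=[-1.4814]
Step 22: x=[5.2514] v=[-1.5303]
Step 23: x=[5.1726] v=[-1.5764]
Step 24: x=[5.0916] v=[-1.6196]
Step 25: x=[5.0086] v=[-1.6598]
Step 26: x=[4.9238] v=[-1.6970]
Step 27: x=[4.8373] v=[-1.7310]
Step 28: x=[4.7492] v=[-1.7619]
Step 29: x=[4.6597] v=[-1.7895]
Step 30: x=[4.5690] v=[-1.8138]
Step 31: x=[4.4773] v=[-1.8348]
Step 32: x=[4.3847] v=[-1.8524]
Step 33: x=[4.2914] v=[-1.8666]
Step 34: x=[4.1975] v=[-1.8773]
Step 35: x=[4.1033] v=[-1.8846]
Step 36: x=[4.0089] v=[-1.8884]
Step 37: x=[3.9145] v=[-1.8887]
Step 38: x=[3.8202] v=[-1.8856]
Step 39: x=[3.7263] v=[-1.8790]
Step 40: x=[3.6329] v=[-1.8689]
Step 41: x=[3.5401] v=[-1.8554]
Step 42: x=[3.4482] v=[-1.8385]
Step 43: x=[3.3573] v=[-1.8182]
Step 44: x=[3.2676] v=[-1.7945]
Step 45: x=[3.1792] v=[-1.7675]
Step 46: x=[3.0923] v=[-1.7373]
Step 47: x=[3.0071] v=[-1.7039]
v[0] did not become non-negative within 47 steps; using fallback time=2.3500

Answer: 2.3500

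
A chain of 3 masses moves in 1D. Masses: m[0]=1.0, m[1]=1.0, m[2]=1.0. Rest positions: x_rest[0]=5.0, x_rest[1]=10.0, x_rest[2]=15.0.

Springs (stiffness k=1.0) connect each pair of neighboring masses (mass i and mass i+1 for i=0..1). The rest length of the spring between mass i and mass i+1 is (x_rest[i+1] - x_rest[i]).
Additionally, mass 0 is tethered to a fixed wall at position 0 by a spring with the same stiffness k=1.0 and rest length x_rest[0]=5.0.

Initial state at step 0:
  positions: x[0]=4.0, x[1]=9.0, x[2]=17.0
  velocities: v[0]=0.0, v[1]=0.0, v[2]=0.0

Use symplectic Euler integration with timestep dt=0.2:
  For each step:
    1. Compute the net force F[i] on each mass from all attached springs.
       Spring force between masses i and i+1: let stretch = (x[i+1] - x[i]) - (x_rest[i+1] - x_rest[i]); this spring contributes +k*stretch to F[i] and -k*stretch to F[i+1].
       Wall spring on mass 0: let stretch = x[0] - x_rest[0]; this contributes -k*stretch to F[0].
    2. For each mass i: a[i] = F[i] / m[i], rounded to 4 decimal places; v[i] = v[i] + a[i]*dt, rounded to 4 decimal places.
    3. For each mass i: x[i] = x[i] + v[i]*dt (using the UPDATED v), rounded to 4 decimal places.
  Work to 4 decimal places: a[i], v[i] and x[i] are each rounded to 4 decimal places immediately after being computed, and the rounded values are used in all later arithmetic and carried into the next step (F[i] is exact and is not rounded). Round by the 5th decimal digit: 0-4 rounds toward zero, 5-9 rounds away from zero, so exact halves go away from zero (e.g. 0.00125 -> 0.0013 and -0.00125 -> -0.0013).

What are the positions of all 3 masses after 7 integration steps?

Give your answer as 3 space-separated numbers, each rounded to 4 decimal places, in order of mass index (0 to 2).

Answer: 5.2044 11.0283 14.6763

Derivation:
Step 0: x=[4.0000 9.0000 17.0000] v=[0.0000 0.0000 0.0000]
Step 1: x=[4.0400 9.1200 16.8800] v=[0.2000 0.6000 -0.6000]
Step 2: x=[4.1216 9.3472 16.6496] v=[0.4080 1.1360 -1.1520]
Step 3: x=[4.2474 9.6575 16.3271] v=[0.6288 1.5514 -1.6125]
Step 4: x=[4.4197 10.0182 15.9378] v=[0.8613 1.8033 -1.9464]
Step 5: x=[4.6391 10.3917 15.5117] v=[1.0971 1.8675 -2.1303]
Step 6: x=[4.9031 10.7399 15.0808] v=[1.3198 1.7410 -2.1543]
Step 7: x=[5.2044 11.0283 14.6763] v=[1.5065 1.4418 -2.0225]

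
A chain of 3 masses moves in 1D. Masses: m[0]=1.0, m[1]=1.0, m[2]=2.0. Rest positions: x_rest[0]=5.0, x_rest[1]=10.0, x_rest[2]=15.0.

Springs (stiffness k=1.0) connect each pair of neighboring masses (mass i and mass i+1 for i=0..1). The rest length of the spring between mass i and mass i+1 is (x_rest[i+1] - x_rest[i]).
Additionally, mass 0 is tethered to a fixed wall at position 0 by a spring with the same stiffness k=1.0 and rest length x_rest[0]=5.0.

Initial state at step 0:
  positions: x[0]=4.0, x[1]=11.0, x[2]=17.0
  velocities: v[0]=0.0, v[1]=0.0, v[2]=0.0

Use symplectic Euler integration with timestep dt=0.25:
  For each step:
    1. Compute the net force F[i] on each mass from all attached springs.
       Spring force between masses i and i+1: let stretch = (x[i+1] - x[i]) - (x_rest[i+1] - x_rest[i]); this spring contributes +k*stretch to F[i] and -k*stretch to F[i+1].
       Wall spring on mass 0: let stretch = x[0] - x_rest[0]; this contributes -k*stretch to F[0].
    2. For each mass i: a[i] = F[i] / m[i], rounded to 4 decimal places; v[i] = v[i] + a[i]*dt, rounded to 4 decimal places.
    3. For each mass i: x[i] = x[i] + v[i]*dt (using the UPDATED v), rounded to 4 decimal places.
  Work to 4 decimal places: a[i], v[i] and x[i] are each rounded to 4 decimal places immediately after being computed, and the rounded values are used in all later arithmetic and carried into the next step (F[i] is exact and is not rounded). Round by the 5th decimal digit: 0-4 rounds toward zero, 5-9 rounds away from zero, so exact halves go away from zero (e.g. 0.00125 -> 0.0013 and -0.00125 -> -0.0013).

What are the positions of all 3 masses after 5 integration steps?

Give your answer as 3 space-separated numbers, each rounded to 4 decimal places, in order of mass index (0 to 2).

Step 0: x=[4.0000 11.0000 17.0000] v=[0.0000 0.0000 0.0000]
Step 1: x=[4.1875 10.9375 16.9688] v=[0.7500 -0.2500 -0.1250]
Step 2: x=[4.5352 10.8301 16.9053] v=[1.3906 -0.4297 -0.2539]
Step 3: x=[4.9928 10.7090 16.8082] v=[1.8305 -0.4846 -0.3883]
Step 4: x=[5.4957 10.6118 16.6768] v=[2.0114 -0.3889 -0.5257]
Step 5: x=[5.9748 10.5739 16.5121] v=[1.9165 -0.1517 -0.6588]

Answer: 5.9748 10.5739 16.5121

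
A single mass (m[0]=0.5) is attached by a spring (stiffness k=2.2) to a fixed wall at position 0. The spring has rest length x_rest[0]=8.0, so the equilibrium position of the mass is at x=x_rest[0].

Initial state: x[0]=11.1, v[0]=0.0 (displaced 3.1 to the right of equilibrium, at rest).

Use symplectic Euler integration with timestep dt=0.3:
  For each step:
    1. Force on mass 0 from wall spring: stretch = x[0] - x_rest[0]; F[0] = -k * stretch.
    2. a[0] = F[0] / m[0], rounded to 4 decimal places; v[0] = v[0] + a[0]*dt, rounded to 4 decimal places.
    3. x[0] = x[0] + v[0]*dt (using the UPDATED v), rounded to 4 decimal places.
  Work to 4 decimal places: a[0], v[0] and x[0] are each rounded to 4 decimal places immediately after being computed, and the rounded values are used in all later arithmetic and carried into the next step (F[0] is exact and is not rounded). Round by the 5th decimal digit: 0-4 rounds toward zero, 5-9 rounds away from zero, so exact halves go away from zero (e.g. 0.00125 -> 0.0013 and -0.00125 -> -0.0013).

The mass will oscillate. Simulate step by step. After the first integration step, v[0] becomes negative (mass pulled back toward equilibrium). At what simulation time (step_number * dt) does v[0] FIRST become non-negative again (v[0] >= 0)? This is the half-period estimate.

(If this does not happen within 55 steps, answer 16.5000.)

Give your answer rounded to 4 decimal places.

Step 0: x=[11.1000] v=[0.0000]
Step 1: x=[9.8724] v=[-4.0920]
Step 2: x=[7.9033] v=[-6.5636]
Step 3: x=[5.9725] v=[-6.4360]
Step 4: x=[4.8446] v=[-3.7597]
Step 5: x=[4.9662] v=[0.4054]
First v>=0 after going negative at step 5, time=1.5000

Answer: 1.5000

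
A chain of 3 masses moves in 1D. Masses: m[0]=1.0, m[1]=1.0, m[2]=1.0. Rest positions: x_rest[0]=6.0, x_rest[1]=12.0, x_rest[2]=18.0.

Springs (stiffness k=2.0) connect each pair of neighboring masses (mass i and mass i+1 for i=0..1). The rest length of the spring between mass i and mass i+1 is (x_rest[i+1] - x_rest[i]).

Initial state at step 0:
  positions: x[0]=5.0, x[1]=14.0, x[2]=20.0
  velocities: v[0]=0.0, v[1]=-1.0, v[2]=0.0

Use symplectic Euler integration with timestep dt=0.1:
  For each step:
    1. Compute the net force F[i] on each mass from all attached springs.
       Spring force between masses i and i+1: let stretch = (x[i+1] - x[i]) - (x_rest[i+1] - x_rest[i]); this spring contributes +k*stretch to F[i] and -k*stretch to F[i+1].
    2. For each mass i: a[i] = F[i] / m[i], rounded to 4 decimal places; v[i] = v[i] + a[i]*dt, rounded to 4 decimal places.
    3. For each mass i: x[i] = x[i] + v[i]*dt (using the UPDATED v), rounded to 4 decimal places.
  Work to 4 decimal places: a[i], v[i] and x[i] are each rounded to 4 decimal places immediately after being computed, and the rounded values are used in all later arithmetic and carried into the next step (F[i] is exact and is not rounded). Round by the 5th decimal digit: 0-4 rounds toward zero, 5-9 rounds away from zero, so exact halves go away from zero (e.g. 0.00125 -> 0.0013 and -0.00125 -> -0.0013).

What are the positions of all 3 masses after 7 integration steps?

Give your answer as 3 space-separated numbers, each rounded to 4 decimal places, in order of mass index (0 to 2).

Step 0: x=[5.0000 14.0000 20.0000] v=[0.0000 -1.0000 0.0000]
Step 1: x=[5.0600 13.8400 20.0000] v=[0.6000 -1.6000 0.0000]
Step 2: x=[5.1756 13.6276 19.9968] v=[1.1560 -2.1240 -0.0320]
Step 3: x=[5.3402 13.3735 19.9862] v=[1.6464 -2.5406 -0.1058]
Step 4: x=[5.5455 13.0910 19.9634] v=[2.0531 -2.8247 -0.2283]
Step 5: x=[5.7817 12.7951 19.9231] v=[2.3622 -2.9593 -0.4028]
Step 6: x=[6.0382 12.5015 19.8603] v=[2.5649 -2.9364 -0.6284]
Step 7: x=[6.3040 12.2258 19.7703] v=[2.6576 -2.7573 -0.9002]

Answer: 6.3040 12.2258 19.7703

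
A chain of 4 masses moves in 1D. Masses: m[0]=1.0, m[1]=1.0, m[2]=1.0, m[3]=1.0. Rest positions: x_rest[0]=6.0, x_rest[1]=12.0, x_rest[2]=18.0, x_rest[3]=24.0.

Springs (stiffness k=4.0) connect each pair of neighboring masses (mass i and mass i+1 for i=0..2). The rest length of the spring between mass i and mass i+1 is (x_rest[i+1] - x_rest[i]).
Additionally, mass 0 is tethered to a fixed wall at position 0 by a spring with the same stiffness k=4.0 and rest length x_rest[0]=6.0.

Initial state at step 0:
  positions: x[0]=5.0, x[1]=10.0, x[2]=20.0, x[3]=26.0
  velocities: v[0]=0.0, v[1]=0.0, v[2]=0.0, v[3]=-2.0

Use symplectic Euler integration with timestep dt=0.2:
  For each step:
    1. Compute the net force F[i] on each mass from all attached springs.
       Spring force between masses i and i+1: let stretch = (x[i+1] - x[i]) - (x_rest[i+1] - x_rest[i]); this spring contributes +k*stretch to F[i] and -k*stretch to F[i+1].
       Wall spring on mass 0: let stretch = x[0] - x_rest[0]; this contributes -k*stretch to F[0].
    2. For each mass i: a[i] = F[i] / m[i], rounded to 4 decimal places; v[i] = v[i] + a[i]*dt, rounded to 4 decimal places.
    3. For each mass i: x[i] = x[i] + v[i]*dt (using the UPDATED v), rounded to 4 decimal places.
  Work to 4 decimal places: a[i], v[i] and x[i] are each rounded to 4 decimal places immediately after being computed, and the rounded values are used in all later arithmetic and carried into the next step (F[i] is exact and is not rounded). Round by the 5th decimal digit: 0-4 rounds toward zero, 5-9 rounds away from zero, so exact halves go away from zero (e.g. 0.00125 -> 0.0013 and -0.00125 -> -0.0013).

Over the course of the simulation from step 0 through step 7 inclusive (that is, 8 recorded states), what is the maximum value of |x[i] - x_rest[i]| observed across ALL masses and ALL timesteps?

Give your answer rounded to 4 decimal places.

Answer: 2.5571

Derivation:
Step 0: x=[5.0000 10.0000 20.0000 26.0000] v=[0.0000 0.0000 0.0000 -2.0000]
Step 1: x=[5.0000 10.8000 19.3600 25.6000] v=[0.0000 4.0000 -3.2000 -2.0000]
Step 2: x=[5.1280 12.0416 18.3488 25.1616] v=[0.6400 6.2080 -5.0560 -2.1920]
Step 3: x=[5.5417 13.1862 17.4185 24.5932] v=[2.0685 5.7229 -4.6515 -2.8422]
Step 4: x=[6.2918 13.7848 16.9590 23.8368] v=[3.7507 2.9931 -2.2976 -3.7820]
Step 5: x=[7.2341 13.6924 17.0921 22.9400] v=[4.7117 -0.4619 0.6653 -4.4842]
Step 6: x=[8.0523 13.1106 17.6169 22.0675] v=[4.0911 -2.9088 2.6239 -4.3625]
Step 7: x=[8.3915 12.4405 18.1328 21.4429] v=[1.6959 -3.3504 2.5793 -3.1230]
Max displacement = 2.5571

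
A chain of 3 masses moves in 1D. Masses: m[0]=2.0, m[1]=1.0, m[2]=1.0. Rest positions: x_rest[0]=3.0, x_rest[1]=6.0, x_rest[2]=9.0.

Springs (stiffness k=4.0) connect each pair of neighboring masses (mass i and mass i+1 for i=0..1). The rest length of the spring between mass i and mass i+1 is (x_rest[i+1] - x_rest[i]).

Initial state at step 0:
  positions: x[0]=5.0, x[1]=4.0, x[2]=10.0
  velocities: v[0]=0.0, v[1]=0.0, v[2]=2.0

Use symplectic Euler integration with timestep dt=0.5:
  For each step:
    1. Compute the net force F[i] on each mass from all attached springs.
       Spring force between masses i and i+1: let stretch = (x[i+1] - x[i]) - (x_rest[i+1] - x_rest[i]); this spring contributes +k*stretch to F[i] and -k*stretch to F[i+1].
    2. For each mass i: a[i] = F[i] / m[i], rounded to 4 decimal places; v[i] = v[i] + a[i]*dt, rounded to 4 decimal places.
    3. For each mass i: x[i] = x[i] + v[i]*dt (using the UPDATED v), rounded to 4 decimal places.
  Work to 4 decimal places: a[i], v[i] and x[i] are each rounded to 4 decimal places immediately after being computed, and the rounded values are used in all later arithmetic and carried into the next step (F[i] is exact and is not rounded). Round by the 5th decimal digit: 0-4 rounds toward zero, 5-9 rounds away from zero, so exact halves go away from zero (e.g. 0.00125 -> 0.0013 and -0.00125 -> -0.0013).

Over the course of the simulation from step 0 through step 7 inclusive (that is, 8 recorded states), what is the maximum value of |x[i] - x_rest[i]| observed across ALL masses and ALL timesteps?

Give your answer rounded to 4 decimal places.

Answer: 5.2500

Derivation:
Step 0: x=[5.0000 4.0000 10.0000] v=[0.0000 0.0000 2.0000]
Step 1: x=[3.0000 11.0000 8.0000] v=[-4.0000 14.0000 -4.0000]
Step 2: x=[3.5000 7.0000 12.0000] v=[1.0000 -8.0000 8.0000]
Step 3: x=[4.2500 4.5000 14.0000] v=[1.5000 -5.0000 4.0000]
Step 4: x=[3.6250 11.2500 9.5000] v=[-1.2500 13.5000 -9.0000]
Step 5: x=[5.3125 8.6250 9.7500] v=[3.3750 -5.2500 0.5000]
Step 6: x=[7.1563 3.8125 11.8750] v=[3.6875 -9.6250 4.2500]
Step 7: x=[5.8282 10.4063 8.9375] v=[-2.6563 13.1876 -5.8750]
Max displacement = 5.2500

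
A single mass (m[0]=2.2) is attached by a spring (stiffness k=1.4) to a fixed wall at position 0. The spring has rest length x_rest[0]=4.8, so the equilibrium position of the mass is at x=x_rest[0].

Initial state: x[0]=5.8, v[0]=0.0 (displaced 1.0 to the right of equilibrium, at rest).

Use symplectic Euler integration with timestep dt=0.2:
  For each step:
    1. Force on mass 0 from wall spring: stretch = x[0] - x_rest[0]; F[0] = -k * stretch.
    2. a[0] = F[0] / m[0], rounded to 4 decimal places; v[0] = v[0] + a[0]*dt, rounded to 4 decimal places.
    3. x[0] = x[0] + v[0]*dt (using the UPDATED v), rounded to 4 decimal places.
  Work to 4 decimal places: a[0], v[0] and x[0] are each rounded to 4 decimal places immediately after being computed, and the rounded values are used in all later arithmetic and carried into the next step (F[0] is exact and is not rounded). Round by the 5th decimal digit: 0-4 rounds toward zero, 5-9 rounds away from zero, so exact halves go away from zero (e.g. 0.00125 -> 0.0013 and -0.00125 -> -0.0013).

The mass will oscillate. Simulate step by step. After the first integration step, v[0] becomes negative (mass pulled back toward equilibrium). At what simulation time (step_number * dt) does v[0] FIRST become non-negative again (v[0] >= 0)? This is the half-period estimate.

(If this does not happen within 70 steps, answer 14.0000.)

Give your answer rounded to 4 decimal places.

Answer: 4.0000

Derivation:
Step 0: x=[5.8000] v=[0.0000]
Step 1: x=[5.7745] v=[-0.1273]
Step 2: x=[5.7242] v=[-0.2513]
Step 3: x=[5.6504] v=[-0.3689]
Step 4: x=[5.5550] v=[-0.4771]
Step 5: x=[5.4404] v=[-0.5732]
Step 6: x=[5.3095] v=[-0.6547]
Step 7: x=[5.1656] v=[-0.7195]
Step 8: x=[5.0124] v=[-0.7660]
Step 9: x=[4.8538] v=[-0.7930]
Step 10: x=[4.6938] v=[-0.7998]
Step 11: x=[4.5365] v=[-0.7863]
Step 12: x=[4.3859] v=[-0.7528]
Step 13: x=[4.2459] v=[-0.7001]
Step 14: x=[4.1200] v=[-0.6296]
Step 15: x=[4.0114] v=[-0.5431]
Step 16: x=[3.9229] v=[-0.4427]
Step 17: x=[3.8567] v=[-0.3311]
Step 18: x=[3.8145] v=[-0.2110]
Step 19: x=[3.7974] v=[-0.0856]
Step 20: x=[3.8058] v=[0.0420]
First v>=0 after going negative at step 20, time=4.0000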